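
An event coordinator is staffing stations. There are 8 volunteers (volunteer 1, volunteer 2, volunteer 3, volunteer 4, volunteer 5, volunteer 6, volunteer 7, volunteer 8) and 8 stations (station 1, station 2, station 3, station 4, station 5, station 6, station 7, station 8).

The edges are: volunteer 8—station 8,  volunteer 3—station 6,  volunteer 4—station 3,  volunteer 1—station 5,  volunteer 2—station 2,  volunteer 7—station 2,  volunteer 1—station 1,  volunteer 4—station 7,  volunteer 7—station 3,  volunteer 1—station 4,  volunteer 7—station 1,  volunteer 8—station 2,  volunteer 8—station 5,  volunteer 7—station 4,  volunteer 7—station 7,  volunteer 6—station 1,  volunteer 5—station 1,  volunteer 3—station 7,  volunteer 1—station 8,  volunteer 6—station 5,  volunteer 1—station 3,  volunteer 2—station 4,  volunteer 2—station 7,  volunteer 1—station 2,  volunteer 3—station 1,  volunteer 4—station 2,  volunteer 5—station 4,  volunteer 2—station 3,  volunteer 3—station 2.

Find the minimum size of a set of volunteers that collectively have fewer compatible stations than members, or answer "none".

A matching saturating every volunteer exists, for instance volunteer 1→station 8, volunteer 2→station 3, volunteer 3→station 6, volunteer 4→station 7, volunteer 5→station 4, volunteer 6→station 5, volunteer 7→station 1, volunteer 8→station 2.
By Hall's marriage theorem, this means |N(S)| ≥ |S| for every subset S, so no violating subset exists.

none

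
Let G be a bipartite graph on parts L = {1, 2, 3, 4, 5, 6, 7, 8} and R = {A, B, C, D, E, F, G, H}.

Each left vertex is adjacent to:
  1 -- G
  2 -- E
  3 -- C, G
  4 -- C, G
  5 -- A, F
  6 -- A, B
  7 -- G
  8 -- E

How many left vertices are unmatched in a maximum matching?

One maximum matching: 1–G, 2–E, 3–C, 5–F, 6–B.
The set {1, 2, 3, 4, 7, 8} has only 3 neighbours ({C, E, G}), so by Hall's theorem at most 5 of the 8 left vertices can be matched.
That matches 5 of the 8, leaving 3 unmatched; no matching can do better.

3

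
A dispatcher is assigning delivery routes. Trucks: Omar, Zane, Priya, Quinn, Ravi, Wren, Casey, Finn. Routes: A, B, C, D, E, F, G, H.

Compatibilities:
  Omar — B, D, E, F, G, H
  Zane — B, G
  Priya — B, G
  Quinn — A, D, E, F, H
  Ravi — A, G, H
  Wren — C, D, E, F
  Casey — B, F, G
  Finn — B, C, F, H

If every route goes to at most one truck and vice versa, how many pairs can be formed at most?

8

For example, pair Omar–H, Zane–G, Priya–B, Quinn–D, Ravi–A, Wren–E, Casey–F, Finn–C.
This saturates every truck, so 8 is the maximum.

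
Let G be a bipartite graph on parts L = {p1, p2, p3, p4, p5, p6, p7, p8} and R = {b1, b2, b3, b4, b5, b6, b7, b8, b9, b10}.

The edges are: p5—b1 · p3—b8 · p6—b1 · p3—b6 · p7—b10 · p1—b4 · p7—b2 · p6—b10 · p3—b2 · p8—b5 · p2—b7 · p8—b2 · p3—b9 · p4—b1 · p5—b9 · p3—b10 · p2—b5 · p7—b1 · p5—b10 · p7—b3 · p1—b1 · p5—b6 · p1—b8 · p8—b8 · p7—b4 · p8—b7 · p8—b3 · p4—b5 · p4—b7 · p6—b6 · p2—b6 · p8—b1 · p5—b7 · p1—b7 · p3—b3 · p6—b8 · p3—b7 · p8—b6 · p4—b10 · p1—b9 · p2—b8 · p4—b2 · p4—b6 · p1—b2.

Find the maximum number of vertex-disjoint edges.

A valid assignment of size 8: p1→b2, p2→b8, p3→b6, p4→b5, p5→b1, p6→b10, p7→b4, p8→b7.
All 8 left vertices are matched, so no larger matching exists.

8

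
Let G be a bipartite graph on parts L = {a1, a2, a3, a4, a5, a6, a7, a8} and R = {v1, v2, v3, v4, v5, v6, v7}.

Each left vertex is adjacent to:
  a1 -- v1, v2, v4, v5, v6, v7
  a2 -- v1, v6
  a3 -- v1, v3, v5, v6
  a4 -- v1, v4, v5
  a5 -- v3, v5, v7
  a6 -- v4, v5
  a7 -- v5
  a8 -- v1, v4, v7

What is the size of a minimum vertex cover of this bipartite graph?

{a1, v1, v3, v4, v5, v6, v7} is a vertex cover of size 7: every edge has an endpoint in this set.
No smaller cover exists because a1–v2, a2–v6, a3–v3, a4–v1, a5–v7, a6–v4, a7–v5 is a matching of size 7, and a cover must include an endpoint of each of these disjoint edges (König's theorem).

7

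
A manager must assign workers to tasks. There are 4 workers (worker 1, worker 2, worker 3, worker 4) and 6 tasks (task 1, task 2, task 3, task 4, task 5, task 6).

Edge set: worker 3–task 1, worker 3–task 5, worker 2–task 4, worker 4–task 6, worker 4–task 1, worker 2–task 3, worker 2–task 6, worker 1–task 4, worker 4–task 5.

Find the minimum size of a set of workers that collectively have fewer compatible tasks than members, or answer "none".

none

A matching saturating every worker exists, for instance worker 1→task 4, worker 2→task 6, worker 3→task 5, worker 4→task 1.
By Hall's marriage theorem, this means |N(S)| ≥ |S| for every subset S, so no violating subset exists.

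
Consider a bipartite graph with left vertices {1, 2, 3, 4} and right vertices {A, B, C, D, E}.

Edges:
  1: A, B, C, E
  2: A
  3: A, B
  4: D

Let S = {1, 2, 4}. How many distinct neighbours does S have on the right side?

The union of neighbours of {1, 2, 4} is {A, B, C, D, E}, which has 5 elements.
Since |N(S)| = 5 ≥ |S| = 3, Hall's condition holds for this subset.

5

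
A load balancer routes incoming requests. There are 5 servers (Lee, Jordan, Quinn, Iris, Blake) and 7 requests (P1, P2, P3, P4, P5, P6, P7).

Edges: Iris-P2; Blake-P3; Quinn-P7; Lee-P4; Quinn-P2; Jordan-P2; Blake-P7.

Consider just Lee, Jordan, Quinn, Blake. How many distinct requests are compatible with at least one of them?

4

The union of neighbours of {Lee, Jordan, Quinn, Blake} is {P2, P3, P4, P7}, which has 4 elements.
Since |N(S)| = 4 ≥ |S| = 4, Hall's condition holds for this subset.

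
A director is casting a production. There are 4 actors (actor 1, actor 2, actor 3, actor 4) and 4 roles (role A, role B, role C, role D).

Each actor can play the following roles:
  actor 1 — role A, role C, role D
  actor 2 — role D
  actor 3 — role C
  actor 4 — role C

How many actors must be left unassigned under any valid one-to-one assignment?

For example, pair actor 1–role A, actor 2–role D, actor 3–role C.
The set {actor 3, actor 4} has only 1 neighbour ({role C}), so by Hall's theorem at most 3 of the 4 actors can be matched.
That matches 3 of the 4, leaving 1 unmatched; no matching can do better.

1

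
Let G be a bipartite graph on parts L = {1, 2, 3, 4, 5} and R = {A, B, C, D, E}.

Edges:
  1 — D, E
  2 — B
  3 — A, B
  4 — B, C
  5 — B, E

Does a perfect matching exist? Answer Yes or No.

For example, pair 1–D, 2–B, 3–A, 4–C, 5–E.
All 5 left vertices are covered.

Yes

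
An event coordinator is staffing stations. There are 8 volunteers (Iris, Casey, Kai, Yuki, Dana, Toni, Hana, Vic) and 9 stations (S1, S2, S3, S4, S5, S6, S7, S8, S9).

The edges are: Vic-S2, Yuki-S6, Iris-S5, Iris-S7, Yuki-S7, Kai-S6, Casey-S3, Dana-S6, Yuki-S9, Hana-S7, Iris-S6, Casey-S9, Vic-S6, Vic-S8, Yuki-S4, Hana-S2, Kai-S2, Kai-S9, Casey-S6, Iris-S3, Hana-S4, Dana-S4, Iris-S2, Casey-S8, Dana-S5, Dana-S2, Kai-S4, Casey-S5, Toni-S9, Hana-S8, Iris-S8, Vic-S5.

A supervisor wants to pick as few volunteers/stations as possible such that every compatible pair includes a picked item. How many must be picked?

{Iris, Casey, Kai, Yuki, Dana, Toni, Hana, Vic} is a vertex cover of size 8: every edge has an endpoint in this set.
No smaller cover exists because Iris–S3, Casey–S8, Kai–S6, Yuki–S7, Dana–S5, Toni–S9, Hana–S4, Vic–S2 is a matching of size 8, and a cover must include an endpoint of each of these disjoint edges (König's theorem).

8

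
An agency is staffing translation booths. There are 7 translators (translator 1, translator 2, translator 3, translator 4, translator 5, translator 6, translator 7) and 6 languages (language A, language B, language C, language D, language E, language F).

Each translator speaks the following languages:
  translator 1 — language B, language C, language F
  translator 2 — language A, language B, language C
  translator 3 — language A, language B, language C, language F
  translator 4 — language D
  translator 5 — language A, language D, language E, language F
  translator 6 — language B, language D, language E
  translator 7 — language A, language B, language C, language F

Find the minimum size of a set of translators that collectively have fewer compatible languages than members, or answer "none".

7

Take S = {translator 1, translator 2, translator 3, translator 4, translator 5, translator 6, translator 7}. Its neighbourhood is {language A, language B, language C, language D, language E, language F}, so |N(S)| = 6 < |S| = 7.
Every subset of size less than 7 has at least as many neighbours as members, so 7 is the minimum.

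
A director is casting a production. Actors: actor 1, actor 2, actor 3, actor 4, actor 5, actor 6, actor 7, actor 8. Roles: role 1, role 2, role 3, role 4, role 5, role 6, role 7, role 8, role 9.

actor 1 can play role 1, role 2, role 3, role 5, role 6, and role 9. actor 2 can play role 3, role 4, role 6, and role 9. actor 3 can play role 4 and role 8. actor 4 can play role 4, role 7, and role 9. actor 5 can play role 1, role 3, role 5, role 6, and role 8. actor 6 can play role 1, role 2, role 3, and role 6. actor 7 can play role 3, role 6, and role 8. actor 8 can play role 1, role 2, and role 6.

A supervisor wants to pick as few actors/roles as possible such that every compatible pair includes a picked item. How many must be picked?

8

{actor 1, actor 2, actor 3, actor 4, actor 5, actor 6, actor 7, actor 8} is a vertex cover of size 8: every edge has an endpoint in this set.
No smaller cover exists because actor 1–role 5, actor 2–role 9, actor 3–role 4, actor 4–role 7, actor 5–role 8, actor 6–role 2, actor 7–role 3, actor 8–role 1 is a matching of size 8, and a cover must include an endpoint of each of these disjoint edges (König's theorem).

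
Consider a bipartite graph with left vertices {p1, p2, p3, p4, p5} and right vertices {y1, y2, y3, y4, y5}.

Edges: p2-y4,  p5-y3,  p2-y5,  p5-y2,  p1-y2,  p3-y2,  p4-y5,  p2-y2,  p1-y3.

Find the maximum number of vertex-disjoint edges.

For example, pair p1→y3, p2→y4, p3→y2, p4→y5.
The set {p1, p3, p5} has only 2 neighbours ({y2, y3}), so by Hall's theorem at most 4 of the 5 left vertices can be matched.

4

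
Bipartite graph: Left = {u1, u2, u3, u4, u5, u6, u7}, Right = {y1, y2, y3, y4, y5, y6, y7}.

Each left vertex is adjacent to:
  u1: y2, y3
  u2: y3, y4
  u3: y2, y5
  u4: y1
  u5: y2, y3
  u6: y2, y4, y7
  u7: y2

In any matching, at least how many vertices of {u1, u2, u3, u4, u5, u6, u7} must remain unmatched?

1

For example, pair u1-y2, u2-y4, u3-y5, u4-y1, u5-y3, u6-y7.
The set {u1, u5, u7} has only 2 neighbours ({y2, y3}), so by Hall's theorem at most 6 of the 7 left vertices can be matched.
That matches 6 of the 7, leaving 1 unmatched; no matching can do better.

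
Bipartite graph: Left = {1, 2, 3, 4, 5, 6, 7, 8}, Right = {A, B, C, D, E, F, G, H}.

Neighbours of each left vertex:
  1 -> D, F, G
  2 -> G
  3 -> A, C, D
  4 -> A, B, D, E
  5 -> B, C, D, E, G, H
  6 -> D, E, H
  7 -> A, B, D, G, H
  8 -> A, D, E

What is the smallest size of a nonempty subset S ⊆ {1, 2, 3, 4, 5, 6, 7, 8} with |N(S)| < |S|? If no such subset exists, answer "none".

none

A matching saturating every left vertex exists, for instance 1→F, 2→G, 3→C, 4→B, 5→H, 6→D, 7→A, 8→E.
By Hall's marriage theorem, this means |N(S)| ≥ |S| for every subset S, so no violating subset exists.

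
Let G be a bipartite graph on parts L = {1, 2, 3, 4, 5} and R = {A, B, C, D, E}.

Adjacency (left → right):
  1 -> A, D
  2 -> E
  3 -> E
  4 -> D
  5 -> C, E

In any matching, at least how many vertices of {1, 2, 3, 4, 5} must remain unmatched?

One maximum matching: 1-A, 2-E, 4-D, 5-C.
The set {2, 3} has only 1 neighbour ({E}), so by Hall's theorem at most 4 of the 5 left vertices can be matched.
That matches 4 of the 5, leaving 1 unmatched; no matching can do better.

1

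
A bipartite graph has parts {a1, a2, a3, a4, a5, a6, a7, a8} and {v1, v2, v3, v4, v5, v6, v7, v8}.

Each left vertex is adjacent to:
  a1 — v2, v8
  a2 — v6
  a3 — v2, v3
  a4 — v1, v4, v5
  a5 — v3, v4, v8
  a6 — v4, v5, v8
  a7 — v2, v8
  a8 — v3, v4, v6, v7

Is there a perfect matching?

Yes

For example, pair a1–v8, a2–v6, a3–v3, a4–v1, a5–v4, a6–v5, a7–v2, a8–v7.
Every left vertex is matched, so this is a perfect matching.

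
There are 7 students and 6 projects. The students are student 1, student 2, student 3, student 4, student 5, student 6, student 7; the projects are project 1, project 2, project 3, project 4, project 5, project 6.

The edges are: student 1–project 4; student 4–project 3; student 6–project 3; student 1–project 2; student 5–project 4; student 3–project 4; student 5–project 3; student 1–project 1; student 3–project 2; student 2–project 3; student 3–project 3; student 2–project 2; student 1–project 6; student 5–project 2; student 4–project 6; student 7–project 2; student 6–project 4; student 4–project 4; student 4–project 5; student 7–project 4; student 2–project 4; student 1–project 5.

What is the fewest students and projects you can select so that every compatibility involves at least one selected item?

5

{student 1, student 4, project 2, project 3, project 4} is a vertex cover of size 5: every edge has an endpoint in this set.
No smaller cover exists because student 1–project 6, student 2–project 2, student 3–project 3, student 4–project 5, student 5–project 4 is a matching of size 5, and a cover must include an endpoint of each of these disjoint edges (König's theorem).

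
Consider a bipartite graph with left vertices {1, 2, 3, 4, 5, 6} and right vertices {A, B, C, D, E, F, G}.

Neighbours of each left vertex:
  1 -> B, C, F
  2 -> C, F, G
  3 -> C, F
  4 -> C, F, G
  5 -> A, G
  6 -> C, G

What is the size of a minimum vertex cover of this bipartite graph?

{1, 5, C, F, G} is a vertex cover of size 5: every edge has an endpoint in this set.
No smaller cover exists because 1–B, 2–G, 3–C, 4–F, 5–A is a matching of size 5, and a cover must include an endpoint of each of these disjoint edges (König's theorem).

5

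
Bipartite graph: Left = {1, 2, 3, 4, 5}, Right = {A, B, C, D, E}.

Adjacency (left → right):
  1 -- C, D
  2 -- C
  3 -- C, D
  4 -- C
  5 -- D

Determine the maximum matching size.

One maximum matching: 1-D, 2-C.
The set {1, 2, 3, 4, 5} has only 2 neighbours ({C, D}), so by Hall's theorem at most 2 of the 5 left vertices can be matched.

2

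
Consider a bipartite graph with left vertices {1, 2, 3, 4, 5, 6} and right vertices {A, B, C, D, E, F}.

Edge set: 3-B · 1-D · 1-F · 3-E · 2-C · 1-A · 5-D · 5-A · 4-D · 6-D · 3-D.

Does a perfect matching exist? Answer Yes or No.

No

The set {4, 6} has only 1 neighbour ({D}), so by Hall's theorem at most 5 of the 6 left vertices can be matched.
Hence no matching covers every left vertex.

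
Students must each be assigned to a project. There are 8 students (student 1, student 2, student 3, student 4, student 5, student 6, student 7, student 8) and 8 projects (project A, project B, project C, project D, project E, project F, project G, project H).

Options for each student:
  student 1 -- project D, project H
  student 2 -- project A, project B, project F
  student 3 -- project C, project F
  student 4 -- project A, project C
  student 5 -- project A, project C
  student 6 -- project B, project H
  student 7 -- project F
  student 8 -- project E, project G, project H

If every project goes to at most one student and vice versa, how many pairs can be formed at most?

7

For example, pair student 1–project D, student 2–project B, student 3–project F, student 4–project A, student 5–project C, student 6–project H, student 8–project E.
The set {student 3, student 4, student 5, student 7} has only 3 neighbours ({project A, project C, project F}), so by Hall's theorem at most 7 of the 8 students can be matched.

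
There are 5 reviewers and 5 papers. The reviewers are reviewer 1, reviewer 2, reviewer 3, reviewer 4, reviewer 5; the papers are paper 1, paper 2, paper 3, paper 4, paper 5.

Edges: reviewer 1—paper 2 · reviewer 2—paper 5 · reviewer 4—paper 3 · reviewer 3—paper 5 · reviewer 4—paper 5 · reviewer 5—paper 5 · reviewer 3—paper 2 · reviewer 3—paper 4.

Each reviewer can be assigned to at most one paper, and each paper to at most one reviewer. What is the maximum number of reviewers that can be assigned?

4

One maximum matching: reviewer 1→paper 2, reviewer 2→paper 5, reviewer 3→paper 4, reviewer 4→paper 3.
The set {reviewer 2, reviewer 5} has only 1 neighbour ({paper 5}), so by Hall's theorem at most 4 of the 5 reviewers can be matched.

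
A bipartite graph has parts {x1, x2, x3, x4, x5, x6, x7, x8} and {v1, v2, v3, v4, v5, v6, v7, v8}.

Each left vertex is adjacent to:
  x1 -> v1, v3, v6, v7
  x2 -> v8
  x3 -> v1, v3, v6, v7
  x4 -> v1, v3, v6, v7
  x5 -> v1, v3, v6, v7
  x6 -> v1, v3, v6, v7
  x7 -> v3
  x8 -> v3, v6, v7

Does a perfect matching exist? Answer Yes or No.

The set {x1, x3, x4, x5, x6, x7, x8} has only 4 neighbours ({v1, v3, v6, v7}), so by Hall's theorem at most 5 of the 8 left vertices can be matched.
Hence no matching covers every left vertex.

No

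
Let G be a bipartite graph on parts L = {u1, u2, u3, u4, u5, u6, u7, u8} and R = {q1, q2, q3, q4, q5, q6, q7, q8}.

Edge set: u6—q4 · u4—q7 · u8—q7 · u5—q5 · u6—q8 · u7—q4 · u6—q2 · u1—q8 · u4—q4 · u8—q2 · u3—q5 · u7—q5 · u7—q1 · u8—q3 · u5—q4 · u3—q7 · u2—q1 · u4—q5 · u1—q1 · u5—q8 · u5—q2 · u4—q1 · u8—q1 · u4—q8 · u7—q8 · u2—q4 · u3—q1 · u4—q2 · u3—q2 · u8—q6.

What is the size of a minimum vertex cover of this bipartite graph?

The 7 edges u1–q1, u2–q4, u3–q7, u4–q5, u5–q2, u6–q8, u8–q6 form a matching, so any vertex cover needs at least 7 vertices (one per matched edge).
Conversely {u8, q1, q2, q4, q5, q7, q8} meets every edge and has exactly 7 vertices, so 7 is optimal.

7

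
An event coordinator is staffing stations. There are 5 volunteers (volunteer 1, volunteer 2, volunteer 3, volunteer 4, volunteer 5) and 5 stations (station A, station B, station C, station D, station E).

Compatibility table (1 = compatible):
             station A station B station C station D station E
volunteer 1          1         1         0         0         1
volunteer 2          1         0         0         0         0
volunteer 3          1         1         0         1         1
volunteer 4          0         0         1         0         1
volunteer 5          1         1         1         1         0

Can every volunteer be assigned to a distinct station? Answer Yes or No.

A valid assignment of size 5: volunteer 1→station E, volunteer 2→station A, volunteer 3→station B, volunteer 4→station C, volunteer 5→station D.
Every volunteer is matched, so this is a perfect matching.

Yes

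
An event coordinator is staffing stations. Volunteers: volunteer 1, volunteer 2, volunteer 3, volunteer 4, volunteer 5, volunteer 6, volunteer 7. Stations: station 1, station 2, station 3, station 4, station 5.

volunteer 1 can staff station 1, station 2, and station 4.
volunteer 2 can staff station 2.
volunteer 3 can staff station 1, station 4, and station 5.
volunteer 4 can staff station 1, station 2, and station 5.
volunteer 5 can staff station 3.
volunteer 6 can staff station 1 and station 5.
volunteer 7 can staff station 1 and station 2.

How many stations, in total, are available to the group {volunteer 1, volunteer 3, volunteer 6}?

The union of neighbours of {volunteer 1, volunteer 3, volunteer 6} is {station 1, station 2, station 4, station 5}, which has 4 elements.
Since |N(S)| = 4 ≥ |S| = 3, Hall's condition holds for this subset.

4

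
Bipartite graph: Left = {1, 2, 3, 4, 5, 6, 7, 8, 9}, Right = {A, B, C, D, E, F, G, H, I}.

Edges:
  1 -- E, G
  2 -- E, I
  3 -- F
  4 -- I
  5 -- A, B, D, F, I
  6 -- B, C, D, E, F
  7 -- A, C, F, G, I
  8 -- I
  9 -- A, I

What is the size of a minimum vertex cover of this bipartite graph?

8

The 8 edges 1–G, 2–E, 3–F, 4–I, 5–B, 6–D, 7–C, 9–A form a matching, so any vertex cover needs at least 8 vertices (one per matched edge).
Conversely {1, 2, 3, 5, 6, 7, 9, I} meets every edge and has exactly 8 vertices, so 8 is optimal.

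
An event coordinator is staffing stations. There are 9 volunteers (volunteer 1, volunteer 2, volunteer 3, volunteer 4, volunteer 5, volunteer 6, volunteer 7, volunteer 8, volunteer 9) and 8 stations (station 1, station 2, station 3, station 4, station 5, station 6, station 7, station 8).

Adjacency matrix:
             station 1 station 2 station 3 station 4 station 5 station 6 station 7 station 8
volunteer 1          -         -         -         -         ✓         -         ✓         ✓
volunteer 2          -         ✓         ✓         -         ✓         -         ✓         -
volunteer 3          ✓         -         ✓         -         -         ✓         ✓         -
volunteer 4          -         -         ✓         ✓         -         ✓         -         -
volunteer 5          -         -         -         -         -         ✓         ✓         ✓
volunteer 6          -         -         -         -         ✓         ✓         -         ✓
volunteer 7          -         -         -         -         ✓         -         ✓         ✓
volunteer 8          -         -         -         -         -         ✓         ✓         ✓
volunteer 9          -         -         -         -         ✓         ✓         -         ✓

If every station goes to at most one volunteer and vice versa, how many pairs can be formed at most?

7

For example, pair volunteer 1–station 7, volunteer 2–station 2, volunteer 3–station 1, volunteer 4–station 3, volunteer 5–station 6, volunteer 6–station 5, volunteer 7–station 8.
The set {volunteer 1, volunteer 5, volunteer 6, volunteer 7, volunteer 8, volunteer 9} has only 4 neighbours ({station 5, station 6, station 7, station 8}), so by Hall's theorem at most 7 of the 9 volunteers can be matched.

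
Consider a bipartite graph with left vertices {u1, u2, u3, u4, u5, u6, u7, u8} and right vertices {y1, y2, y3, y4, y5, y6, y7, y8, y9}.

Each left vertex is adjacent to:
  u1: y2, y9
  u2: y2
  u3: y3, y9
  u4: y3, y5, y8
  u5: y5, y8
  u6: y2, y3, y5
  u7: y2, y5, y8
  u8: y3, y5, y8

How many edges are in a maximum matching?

5

One maximum matching: u1-y9, u2-y2, u3-y3, u4-y5, u5-y8.
The set {u1, u2, u3, u4, u5, u6, u7, u8} has only 5 neighbours ({y2, y3, y5, y8, y9}), so by Hall's theorem at most 5 of the 8 left vertices can be matched.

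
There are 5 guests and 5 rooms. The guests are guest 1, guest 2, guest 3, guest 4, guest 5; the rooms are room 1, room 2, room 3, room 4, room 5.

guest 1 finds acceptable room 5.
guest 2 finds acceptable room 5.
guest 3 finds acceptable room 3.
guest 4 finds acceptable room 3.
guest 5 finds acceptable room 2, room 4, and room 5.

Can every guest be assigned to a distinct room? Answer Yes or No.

No

The set {guest 1, guest 2, guest 3, guest 4} has only 2 neighbours ({room 3, room 5}), so by Hall's theorem at most 3 of the 5 guests can be matched.
Hence no matching covers every guest.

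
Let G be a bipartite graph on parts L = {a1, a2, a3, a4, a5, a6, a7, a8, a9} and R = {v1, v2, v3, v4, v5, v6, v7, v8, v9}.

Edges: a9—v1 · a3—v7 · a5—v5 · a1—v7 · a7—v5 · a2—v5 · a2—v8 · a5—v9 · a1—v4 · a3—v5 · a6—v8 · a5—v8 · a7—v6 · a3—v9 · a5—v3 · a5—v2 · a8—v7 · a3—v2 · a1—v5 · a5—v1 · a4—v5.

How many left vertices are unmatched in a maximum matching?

A valid assignment of size 8: a1-v4, a2-v8, a3-v2, a4-v5, a5-v3, a7-v6, a8-v7, a9-v1.
The set {a2, a4, a6} has only 2 neighbours ({v5, v8}), so by Hall's theorem at most 8 of the 9 left vertices can be matched.
That matches 8 of the 9, leaving 1 unmatched; no matching can do better.

1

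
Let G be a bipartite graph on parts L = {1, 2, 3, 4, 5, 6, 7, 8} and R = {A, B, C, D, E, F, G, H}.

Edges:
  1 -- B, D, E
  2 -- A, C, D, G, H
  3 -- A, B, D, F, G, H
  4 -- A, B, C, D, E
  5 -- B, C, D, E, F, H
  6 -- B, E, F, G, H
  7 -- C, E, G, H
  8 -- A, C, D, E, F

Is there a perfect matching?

For example, pair 1–D, 2–G, 3–F, 4–E, 5–B, 6–H, 7–C, 8–A.
Every left vertex is matched, so this is a perfect matching.

Yes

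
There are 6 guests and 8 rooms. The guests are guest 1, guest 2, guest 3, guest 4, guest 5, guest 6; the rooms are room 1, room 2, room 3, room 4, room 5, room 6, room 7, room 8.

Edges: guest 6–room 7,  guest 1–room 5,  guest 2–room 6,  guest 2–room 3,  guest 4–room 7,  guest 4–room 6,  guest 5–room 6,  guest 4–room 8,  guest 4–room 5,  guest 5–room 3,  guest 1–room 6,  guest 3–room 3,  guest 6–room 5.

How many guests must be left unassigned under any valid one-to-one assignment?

For example, pair guest 1-room 5, guest 2-room 6, guest 3-room 3, guest 4-room 8, guest 6-room 7.
The set {guest 2, guest 3, guest 5} has only 2 neighbours ({room 3, room 6}), so by Hall's theorem at most 5 of the 6 guests can be matched.
That matches 5 of the 6, leaving 1 unmatched; no matching can do better.

1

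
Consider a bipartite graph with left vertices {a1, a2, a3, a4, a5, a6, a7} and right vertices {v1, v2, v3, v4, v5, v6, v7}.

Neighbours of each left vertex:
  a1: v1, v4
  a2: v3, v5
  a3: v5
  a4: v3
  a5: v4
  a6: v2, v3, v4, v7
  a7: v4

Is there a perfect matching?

The set {a2, a3, a4, a5, a7} has only 3 neighbours ({v3, v4, v5}), so by Hall's theorem at most 5 of the 7 left vertices can be matched.
Hence no matching covers every left vertex.

No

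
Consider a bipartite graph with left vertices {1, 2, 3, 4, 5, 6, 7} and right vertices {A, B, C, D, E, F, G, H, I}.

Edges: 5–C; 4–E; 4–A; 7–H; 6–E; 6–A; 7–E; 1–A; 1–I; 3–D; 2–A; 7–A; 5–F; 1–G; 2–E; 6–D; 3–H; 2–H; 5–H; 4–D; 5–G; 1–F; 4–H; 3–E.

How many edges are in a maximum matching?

A valid assignment of size 6: 1→I, 2→A, 3→H, 4→D, 5→F, 6→E.
The set {2, 3, 4, 6, 7} has only 4 neighbours ({A, D, E, H}), so by Hall's theorem at most 6 of the 7 left vertices can be matched.

6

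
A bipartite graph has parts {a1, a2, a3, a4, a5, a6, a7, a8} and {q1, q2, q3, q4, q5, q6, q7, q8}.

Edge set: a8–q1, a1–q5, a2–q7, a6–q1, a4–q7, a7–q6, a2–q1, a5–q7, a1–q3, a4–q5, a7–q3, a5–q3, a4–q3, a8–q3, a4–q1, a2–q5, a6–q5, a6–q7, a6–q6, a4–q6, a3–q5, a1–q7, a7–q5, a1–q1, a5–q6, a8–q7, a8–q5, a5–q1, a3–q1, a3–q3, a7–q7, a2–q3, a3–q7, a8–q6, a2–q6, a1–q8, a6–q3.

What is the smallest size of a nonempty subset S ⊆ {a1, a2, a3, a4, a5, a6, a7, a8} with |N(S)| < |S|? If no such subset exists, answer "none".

6

Take S = {a2, a3, a4, a5, a6, a7}. Its neighbourhood is {q1, q3, q5, q6, q7}, so |N(S)| = 5 < |S| = 6.
Every subset of size less than 6 has at least as many neighbours as members, so 6 is the minimum.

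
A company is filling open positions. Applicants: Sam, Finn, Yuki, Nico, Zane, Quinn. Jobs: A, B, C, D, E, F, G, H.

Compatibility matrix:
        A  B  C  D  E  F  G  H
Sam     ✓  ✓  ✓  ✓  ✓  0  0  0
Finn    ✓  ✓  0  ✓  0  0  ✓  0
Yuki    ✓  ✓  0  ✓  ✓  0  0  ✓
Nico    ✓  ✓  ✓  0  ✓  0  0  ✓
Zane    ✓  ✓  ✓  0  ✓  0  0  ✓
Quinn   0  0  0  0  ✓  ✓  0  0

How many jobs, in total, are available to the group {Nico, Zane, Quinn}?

6

The union of neighbours of {Nico, Zane, Quinn} is {A, B, C, E, F, H}, which has 6 elements.
Since |N(S)| = 6 ≥ |S| = 3, Hall's condition holds for this subset.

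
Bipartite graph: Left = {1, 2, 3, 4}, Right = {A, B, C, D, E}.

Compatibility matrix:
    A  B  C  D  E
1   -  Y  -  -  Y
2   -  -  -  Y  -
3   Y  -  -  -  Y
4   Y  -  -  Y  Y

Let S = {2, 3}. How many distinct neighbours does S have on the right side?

The union of neighbours of {2, 3} is {A, D, E}, which has 3 elements.
Since |N(S)| = 3 ≥ |S| = 2, Hall's condition holds for this subset.

3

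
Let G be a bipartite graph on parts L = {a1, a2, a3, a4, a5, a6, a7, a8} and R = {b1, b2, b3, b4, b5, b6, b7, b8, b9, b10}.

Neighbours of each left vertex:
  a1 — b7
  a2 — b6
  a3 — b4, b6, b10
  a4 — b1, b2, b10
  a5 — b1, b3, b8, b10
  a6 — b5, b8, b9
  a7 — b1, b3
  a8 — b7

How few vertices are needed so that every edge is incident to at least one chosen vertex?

The 7 edges a1–b7, a2–b6, a3–b4, a4–b2, a5–b8, a6–b5, a7–b3 form a matching, so any vertex cover needs at least 7 vertices (one per matched edge).
Conversely {a2, a3, a4, a5, a6, a7, b7} meets every edge and has exactly 7 vertices, so 7 is optimal.

7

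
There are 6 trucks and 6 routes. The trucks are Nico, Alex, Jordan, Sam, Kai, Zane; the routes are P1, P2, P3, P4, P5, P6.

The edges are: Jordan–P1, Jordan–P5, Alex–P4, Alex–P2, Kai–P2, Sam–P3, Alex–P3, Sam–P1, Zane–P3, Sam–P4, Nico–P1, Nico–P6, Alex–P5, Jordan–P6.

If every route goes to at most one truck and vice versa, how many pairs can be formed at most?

6

For example, pair Nico–P6, Alex–P4, Jordan–P5, Sam–P1, Kai–P2, Zane–P3.
All 6 trucks are matched, so no larger matching exists.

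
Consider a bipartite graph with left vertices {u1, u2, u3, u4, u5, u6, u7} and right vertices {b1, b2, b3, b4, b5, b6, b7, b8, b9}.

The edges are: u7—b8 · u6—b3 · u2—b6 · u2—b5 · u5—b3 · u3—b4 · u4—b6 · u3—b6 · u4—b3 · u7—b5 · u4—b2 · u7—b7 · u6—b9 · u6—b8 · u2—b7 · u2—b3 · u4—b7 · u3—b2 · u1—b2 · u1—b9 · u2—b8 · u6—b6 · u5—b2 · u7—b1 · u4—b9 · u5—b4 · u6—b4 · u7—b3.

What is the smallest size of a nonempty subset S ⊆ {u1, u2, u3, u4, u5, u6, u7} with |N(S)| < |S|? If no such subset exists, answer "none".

none

A matching saturating every left vertex exists, for instance u1→b2, u2→b5, u3→b4, u4→b6, u5→b3, u6→b8, u7→b7.
By Hall's marriage theorem, this means |N(S)| ≥ |S| for every subset S, so no violating subset exists.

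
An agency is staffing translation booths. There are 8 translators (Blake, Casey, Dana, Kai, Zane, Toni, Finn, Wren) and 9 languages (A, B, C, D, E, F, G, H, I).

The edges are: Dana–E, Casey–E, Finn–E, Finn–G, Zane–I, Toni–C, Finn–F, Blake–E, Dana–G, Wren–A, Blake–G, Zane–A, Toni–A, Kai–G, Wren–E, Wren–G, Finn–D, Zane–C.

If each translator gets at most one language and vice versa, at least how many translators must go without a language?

2

A valid assignment of size 6: Blake-G, Casey-E, Zane-I, Toni-C, Finn-D, Wren-A.
The set {Blake, Casey, Dana, Kai} has only 2 neighbours ({E, G}), so by Hall's theorem at most 6 of the 8 translators can be matched.
That matches 6 of the 8, leaving 2 unmatched; no matching can do better.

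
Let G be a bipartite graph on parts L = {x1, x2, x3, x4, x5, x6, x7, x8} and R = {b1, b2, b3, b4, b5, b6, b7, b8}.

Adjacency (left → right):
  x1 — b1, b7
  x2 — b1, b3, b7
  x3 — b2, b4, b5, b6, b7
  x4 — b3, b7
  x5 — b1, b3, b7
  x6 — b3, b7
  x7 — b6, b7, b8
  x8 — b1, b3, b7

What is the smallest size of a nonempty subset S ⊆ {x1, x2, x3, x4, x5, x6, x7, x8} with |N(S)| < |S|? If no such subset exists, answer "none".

4

Take S = {x1, x2, x4, x5}. Its neighbourhood is {b1, b3, b7}, so |N(S)| = 3 < |S| = 4.
Every subset of size less than 4 has at least as many neighbours as members, so 4 is the minimum.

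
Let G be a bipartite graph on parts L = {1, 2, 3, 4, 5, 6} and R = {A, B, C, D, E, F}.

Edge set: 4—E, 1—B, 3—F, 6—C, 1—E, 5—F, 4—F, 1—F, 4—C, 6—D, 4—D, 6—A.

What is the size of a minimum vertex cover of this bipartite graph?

4

A maximum matching has 4 edges (e.g. 1–B, 3–F, 4–E, 6–C).
By König's theorem the minimum vertex cover has the same size. One such cover is {1, 4, 6, F}.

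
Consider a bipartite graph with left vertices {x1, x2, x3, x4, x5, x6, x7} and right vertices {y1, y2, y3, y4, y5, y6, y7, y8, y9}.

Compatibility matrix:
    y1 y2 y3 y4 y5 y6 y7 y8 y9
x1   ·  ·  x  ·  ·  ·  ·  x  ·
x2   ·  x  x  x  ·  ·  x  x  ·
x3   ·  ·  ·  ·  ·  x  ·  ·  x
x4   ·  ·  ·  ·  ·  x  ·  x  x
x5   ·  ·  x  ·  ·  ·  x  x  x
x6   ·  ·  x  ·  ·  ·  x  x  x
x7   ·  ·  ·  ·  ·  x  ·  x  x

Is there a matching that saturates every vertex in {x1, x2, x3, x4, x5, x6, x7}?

No

The set {x1, x3, x4, x5, x6, x7} has only 5 neighbours ({y3, y6, y7, y8, y9}), so by Hall's theorem at most 6 of the 7 left vertices can be matched.
Hence no matching covers every left vertex.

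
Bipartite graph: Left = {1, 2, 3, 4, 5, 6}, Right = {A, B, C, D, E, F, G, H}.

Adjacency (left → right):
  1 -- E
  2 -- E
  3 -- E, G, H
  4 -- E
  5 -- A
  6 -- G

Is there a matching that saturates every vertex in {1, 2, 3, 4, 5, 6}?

The set {1, 2, 4} has only 1 neighbour ({E}), so by Hall's theorem at most 4 of the 6 left vertices can be matched.
Hence no matching covers every left vertex.

No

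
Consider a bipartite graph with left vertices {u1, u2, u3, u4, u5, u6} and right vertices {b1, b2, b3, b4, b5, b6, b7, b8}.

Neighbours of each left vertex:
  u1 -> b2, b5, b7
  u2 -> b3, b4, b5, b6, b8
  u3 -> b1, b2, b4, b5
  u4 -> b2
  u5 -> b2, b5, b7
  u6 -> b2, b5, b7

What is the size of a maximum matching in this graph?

A valid assignment of size 5: u1→b7, u2→b8, u3→b4, u4→b2, u5→b5.
The set {u1, u4, u5, u6} has only 3 neighbours ({b2, b5, b7}), so by Hall's theorem at most 5 of the 6 left vertices can be matched.

5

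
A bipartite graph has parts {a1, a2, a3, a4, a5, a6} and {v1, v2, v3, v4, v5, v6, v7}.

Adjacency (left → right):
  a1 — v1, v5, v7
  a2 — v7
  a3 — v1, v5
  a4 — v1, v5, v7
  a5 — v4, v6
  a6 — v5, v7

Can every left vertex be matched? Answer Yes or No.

The set {a1, a2, a3, a4, a6} has only 3 neighbours ({v1, v5, v7}), so by Hall's theorem at most 4 of the 6 left vertices can be matched.
Hence no matching covers every left vertex.

No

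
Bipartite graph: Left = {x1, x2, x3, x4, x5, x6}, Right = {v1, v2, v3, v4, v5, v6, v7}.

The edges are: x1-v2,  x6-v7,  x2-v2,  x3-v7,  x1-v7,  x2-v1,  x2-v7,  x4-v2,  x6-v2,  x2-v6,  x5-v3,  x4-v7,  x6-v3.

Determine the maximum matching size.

4

For example, pair x1-v2, x2-v1, x3-v7, x5-v3.
The set {x1, x3, x4, x5, x6} has only 3 neighbours ({v2, v3, v7}), so by Hall's theorem at most 4 of the 6 left vertices can be matched.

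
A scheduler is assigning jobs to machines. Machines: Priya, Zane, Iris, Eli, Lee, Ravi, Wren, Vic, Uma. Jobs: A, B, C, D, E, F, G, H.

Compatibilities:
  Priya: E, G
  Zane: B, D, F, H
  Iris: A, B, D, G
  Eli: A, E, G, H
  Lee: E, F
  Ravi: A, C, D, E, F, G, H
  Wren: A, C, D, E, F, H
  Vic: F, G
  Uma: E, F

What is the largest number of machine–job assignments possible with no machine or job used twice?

8

For example, pair Priya–G, Zane–B, Iris–D, Eli–H, Lee–E, Ravi–A, Wren–C, Vic–F.
The set {Priya, Lee, Vic, Uma} has only 3 neighbours ({E, F, G}), so by Hall's theorem at most 8 of the 9 machines can be matched.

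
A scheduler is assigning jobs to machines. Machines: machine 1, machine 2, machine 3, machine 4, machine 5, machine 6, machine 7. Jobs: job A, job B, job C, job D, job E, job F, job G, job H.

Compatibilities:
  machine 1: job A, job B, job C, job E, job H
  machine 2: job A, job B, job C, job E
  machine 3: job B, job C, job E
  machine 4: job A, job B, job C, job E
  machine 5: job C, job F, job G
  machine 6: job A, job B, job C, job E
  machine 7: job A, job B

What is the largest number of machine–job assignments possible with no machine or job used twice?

One maximum matching: machine 1→job H, machine 2→job B, machine 3→job C, machine 4→job E, machine 5→job G, machine 6→job A.
The set {machine 2, machine 3, machine 4, machine 6, machine 7} has only 4 neighbours ({job A, job B, job C, job E}), so by Hall's theorem at most 6 of the 7 machines can be matched.

6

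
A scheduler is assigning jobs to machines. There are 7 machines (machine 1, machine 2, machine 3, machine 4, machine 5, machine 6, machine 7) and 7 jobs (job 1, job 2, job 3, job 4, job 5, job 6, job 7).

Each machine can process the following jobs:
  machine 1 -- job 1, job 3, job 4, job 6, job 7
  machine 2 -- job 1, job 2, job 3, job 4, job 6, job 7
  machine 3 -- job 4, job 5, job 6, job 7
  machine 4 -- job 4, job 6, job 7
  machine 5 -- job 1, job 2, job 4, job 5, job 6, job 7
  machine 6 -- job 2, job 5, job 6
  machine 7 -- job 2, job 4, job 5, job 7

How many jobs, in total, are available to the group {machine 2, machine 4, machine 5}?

7

The union of neighbours of {machine 2, machine 4, machine 5} is {job 1, job 2, job 3, job 4, job 5, job 6, job 7}, which has 7 elements.
Since |N(S)| = 7 ≥ |S| = 3, Hall's condition holds for this subset.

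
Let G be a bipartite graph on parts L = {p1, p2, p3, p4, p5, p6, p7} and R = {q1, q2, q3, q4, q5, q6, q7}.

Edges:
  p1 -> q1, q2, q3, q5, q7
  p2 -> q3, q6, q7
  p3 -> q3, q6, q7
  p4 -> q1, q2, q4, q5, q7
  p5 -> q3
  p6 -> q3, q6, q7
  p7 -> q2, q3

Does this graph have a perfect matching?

The set {p2, p3, p5, p6} has only 3 neighbours ({q3, q6, q7}), so by Hall's theorem at most 6 of the 7 left vertices can be matched.
Hence no matching covers every left vertex.

No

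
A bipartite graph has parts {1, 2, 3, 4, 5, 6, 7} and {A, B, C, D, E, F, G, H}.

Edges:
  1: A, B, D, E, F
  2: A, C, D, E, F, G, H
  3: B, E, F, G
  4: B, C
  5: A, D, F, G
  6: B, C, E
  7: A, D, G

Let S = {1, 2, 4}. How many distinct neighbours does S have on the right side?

8

The union of neighbours of {1, 2, 4} is {A, B, C, D, E, F, G, H}, which has 8 elements.
Since |N(S)| = 8 ≥ |S| = 3, Hall's condition holds for this subset.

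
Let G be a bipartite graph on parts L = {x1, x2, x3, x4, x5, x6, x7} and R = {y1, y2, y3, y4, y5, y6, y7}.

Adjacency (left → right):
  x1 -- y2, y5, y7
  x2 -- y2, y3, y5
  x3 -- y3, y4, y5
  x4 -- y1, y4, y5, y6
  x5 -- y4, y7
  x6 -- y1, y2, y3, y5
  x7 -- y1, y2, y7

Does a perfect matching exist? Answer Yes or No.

One maximum matching: x1→y2, x2→y3, x3→y5, x4→y6, x5→y4, x6→y1, x7→y7.
Every left vertex is matched, so this is a perfect matching.

Yes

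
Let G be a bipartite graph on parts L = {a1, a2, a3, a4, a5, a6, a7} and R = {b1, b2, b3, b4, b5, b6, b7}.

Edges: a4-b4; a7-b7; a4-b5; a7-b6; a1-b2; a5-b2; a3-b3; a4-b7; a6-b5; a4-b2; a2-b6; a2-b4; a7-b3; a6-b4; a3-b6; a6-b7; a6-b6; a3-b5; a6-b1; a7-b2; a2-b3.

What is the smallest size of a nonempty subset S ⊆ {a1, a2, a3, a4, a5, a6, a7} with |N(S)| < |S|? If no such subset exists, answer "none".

2

Take S = {a1, a5}. Its neighbourhood is {b2}, so |N(S)| = 1 < |S| = 2.
No single vertex violates Hall's condition since each has at least one neighbour, so 2 is the minimum.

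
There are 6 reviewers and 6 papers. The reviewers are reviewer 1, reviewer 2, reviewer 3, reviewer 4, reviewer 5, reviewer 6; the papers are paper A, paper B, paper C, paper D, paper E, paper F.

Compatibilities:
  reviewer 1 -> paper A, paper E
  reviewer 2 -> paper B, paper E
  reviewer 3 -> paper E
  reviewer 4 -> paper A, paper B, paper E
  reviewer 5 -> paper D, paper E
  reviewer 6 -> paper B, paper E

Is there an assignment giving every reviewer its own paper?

No

The set {reviewer 1, reviewer 2, reviewer 3, reviewer 4, reviewer 6} has only 3 neighbours ({paper A, paper B, paper E}), so by Hall's theorem at most 4 of the 6 reviewers can be matched.
Hence no matching covers every reviewer.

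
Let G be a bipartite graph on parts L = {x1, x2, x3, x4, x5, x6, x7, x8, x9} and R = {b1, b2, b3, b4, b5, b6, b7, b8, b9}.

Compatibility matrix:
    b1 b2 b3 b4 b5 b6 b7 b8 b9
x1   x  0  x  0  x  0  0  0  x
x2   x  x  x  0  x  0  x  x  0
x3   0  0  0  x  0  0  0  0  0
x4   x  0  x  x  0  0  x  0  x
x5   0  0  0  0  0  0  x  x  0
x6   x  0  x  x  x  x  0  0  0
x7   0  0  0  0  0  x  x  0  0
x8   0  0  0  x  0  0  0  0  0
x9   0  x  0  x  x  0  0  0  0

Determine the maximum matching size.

For example, pair x1-b3, x2-b2, x3-b4, x4-b7, x5-b8, x6-b1, x7-b6, x9-b5.
The set {x3, x8} has only 1 neighbour ({b4}), so by Hall's theorem at most 8 of the 9 left vertices can be matched.

8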